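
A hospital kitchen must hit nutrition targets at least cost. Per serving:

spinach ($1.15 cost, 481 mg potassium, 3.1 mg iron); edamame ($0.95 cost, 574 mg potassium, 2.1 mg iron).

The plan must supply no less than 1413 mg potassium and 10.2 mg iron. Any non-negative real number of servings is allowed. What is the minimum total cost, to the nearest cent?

$3.78

The cheapest plan sits at a corner of the feasible region — with two constraints it uses at most two foods.
spinach only: max(1413/481, 10.2/3.1) = 3.29 servings → $3.78.
edamame only: max(1413/574, 10.2/2.1) = 4.857 servings → $4.61.
spinach + edamame: intersection lies outside the first quadrant.
Cheapest feasible corner: $3.78.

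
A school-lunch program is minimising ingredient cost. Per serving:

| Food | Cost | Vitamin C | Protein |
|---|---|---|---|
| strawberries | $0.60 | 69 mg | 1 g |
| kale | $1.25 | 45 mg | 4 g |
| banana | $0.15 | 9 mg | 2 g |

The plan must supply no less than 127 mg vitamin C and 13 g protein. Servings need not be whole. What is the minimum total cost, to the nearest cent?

$1.53

With two linear requirements the optimum uses one or two foods; enumerate the corners.
strawberries only: max(127/69, 13/1) = 13 servings → $7.80.
kale only: max(127/45, 13/4) = 3.25 servings → $4.06.
banana only: max(127/9, 13/2) = 14.11 servings → $2.12.
strawberries + kale with both targets exact would need a negative amount; discard.
strawberries + banana with both tight: 1.062 servings and 5.969 servings → $1.53.
kale + banana with both tight: 2.537 servings and 1.426 servings → $3.39.
The minimum over all feasible corners is $1.53.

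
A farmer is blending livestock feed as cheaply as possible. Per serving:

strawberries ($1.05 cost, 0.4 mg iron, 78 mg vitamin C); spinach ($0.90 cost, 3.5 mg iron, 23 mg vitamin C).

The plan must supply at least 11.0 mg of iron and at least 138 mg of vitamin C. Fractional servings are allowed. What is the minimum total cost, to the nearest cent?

$3.65

At the optimum either one food covers both requirements or two foods hit both targets exactly; no other combination can be cheaper.
strawberries only: max(11.0/0.4, 138/78) = 27.5 servings → $28.88.
spinach only: max(11.0/3.5, 138/23) = 6 servings → $5.40.
strawberries + spinach with both tight: 0.8719 servings and 3.043 servings → $3.65.
So the least-cost plan costs $3.65.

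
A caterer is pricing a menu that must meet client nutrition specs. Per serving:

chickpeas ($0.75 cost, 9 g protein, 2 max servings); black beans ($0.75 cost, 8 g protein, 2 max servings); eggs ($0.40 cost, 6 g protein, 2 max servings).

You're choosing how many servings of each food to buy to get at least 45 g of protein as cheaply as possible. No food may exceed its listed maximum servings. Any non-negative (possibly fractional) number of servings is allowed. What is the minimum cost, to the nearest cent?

Cost per g of protein: eggs $0.0667, chickpeas $0.0833, black beans $0.0938.
Take 2 servings of eggs: +12.0 g protein for $0.80 (total $0.80, still need 33.0 g).
Take 2 servings of chickpeas: +18.0 g protein for $1.50 (total $2.30, still need 15.0 g).
Take 1.875 servings of black beans: +15.0 g protein for $1.41 (total $3.71, still need 0.0 g).
Filling from the cheapest source first is optimal under one linear minimum: $3.71.

$3.71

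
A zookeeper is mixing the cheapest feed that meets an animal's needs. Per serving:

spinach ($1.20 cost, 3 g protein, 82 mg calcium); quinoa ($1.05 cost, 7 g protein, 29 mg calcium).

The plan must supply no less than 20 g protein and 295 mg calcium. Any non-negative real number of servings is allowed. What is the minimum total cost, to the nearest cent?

$5.29

The cheapest plan sits at a corner of the feasible region — with two constraints it uses at most two foods.
spinach only: max(20/3, 295/82) = 6.667 servings → $8.00.
quinoa only: max(20/7, 295/29) = 10.17 servings → $10.68.
spinach + quinoa with both tight: 3.049 servings and 1.55 servings → $5.29.
The minimum over all feasible corners is $5.29.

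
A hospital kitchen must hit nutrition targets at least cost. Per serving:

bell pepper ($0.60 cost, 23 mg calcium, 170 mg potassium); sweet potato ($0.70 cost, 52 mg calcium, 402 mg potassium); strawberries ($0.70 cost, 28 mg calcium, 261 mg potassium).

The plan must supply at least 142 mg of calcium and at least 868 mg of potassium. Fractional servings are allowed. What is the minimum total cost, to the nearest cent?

An LP optimum is at a vertex; with two nutrient constraints at most two foods are used. Check each candidate.
bell pepper only: max(142/23, 868/170) = 6.174 servings → $3.70.
sweet potato only: max(142/52, 868/402) = 2.731 servings → $1.91.
strawberries only: max(142/28, 868/261) = 5.071 servings → $3.55.
bell pepper + sweet potato: intersection lies outside the first quadrant.
bell pepper + strawberries with both targets exact would need a negative amount; discard.
sweet potato + strawberries: the both-tight solution has a negative serving — not a feasible corner.
Cheapest feasible corner: $1.91.

$1.91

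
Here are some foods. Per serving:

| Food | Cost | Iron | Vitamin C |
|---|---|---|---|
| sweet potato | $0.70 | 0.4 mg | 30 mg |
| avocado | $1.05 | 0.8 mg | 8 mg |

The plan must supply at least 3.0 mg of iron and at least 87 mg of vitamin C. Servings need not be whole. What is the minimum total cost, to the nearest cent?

$4.32

Check every corner: each single food scaled to meet both minima, and each pair solved so both constraints bind.
sweet potato only: max(3.0/0.4, 87/30) = 7.5 servings → $5.25.
avocado only: max(3.0/0.8, 87/8) = 10.88 servings → $11.42.
sweet potato + avocado with both tight: 2.192 servings and 2.654 servings → $4.32.
The minimum over all feasible corners is $4.32.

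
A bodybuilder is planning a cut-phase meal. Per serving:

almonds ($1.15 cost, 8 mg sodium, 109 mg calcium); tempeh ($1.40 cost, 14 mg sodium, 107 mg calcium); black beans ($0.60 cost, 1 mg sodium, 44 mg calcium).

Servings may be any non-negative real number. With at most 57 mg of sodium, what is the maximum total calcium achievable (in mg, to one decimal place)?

2508.0 mg

Calcium per mg sodium: black beans 44, almonds 13.62, tempeh 7.643.
With no serving limits, spend the whole sodium allowance on black beans: 57 mg / 1 mg × 44 mg = 2508.0 mg.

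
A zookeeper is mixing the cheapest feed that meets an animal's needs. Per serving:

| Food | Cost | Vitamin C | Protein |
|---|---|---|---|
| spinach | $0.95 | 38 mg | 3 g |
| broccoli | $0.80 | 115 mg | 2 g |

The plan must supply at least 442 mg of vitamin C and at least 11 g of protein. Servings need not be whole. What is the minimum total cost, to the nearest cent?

At the optimum either one food covers both requirements or two foods hit both targets exactly; no other combination can be cheaper.
spinach only: max(442/38, 11/3) = 11.63 servings → $11.05.
broccoli only: max(442/115, 11/2) = 5.5 servings → $4.40.
spinach + broccoli with both tight: 1.416 servings and 3.375 servings → $4.05.
So the least-cost plan costs $4.05.

$4.05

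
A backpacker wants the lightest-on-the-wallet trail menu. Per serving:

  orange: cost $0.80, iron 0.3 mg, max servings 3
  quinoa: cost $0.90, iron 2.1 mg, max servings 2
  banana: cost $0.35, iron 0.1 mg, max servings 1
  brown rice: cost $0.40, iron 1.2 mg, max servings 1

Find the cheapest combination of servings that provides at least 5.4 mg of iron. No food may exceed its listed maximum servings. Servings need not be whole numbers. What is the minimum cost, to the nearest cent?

$2.20

Cost per mg of iron: brown rice $0.3333, quinoa $0.4286, orange $2.6667, banana $3.5000.
Take 1 serving of brown rice: +1.2 mg iron for $0.40 (total $0.40, still need 4.2 mg).
Take 2 servings of quinoa: +4.2 mg iron for $1.80 (total $2.20, still need 0.0 mg).
Filling from the cheapest source first is optimal under one linear minimum: $2.20.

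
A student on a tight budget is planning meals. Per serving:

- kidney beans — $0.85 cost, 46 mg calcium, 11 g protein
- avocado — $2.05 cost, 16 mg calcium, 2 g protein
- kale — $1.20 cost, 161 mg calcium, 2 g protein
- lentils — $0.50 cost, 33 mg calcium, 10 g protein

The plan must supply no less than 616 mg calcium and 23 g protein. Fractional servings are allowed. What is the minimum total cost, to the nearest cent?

$5.00

For a min-cost LP with two ≥-constraints, a basic feasible solution has at most two positive variables.
kidney beans only: max(616/46, 23/11) = 13.39 servings → $11.38.
avocado only: max(616/16, 23/2) = 38.5 servings → $78.92.
kale only: max(616/161, 23/2) = 11.5 servings → $13.80.
lentils only: max(616/33, 23/10) = 18.67 servings → $9.33.
kidney beans + avocado: the both-tight solution has a negative serving — not a feasible corner.
kidney beans + kale with both tight: 1.472 servings and 3.406 servings → $5.34.
kidney beans + lentils with both targets exact would need a negative amount; discard.
avocado + kale with both tight: 8.521 servings and 2.979 servings → $21.04.
avocado + lentils: the both-tight solution has a negative serving — not a feasible corner.
kale + lentils with both tight: 3.498 servings and 1.6 servings → $5.00.
So the least-cost plan costs $5.00.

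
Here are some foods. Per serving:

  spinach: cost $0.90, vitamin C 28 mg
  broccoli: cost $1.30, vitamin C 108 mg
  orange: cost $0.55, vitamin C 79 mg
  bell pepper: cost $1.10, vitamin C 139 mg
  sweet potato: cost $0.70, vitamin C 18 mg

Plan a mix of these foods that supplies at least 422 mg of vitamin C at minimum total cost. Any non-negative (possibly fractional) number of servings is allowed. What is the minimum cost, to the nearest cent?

Cost per mg of vitamin C: orange $0.0070, bell pepper $0.0079, broccoli $0.0120, spinach $0.0321, sweet potato $0.0389.
With no serving limits, use only orange: 422 mg / 79 mg = 5.342 servings × $0.55 = $2.94.

$2.94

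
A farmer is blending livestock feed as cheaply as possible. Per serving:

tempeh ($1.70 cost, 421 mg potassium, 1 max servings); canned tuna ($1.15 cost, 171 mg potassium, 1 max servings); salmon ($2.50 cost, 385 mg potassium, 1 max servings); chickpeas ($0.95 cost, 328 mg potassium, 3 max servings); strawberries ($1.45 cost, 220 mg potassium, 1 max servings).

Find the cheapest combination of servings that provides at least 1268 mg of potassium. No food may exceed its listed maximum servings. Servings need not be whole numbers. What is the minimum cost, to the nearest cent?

Cost per mg of potassium: chickpeas $0.0029, tempeh $0.0040, salmon $0.0065, strawberries $0.0066, canned tuna $0.0067.
Take 3 servings of chickpeas: +984.0 mg potassium for $2.85 (total $2.85, still need 284.0 mg).
Take 0.6746 servings of tempeh: +284.0 mg potassium for $1.15 (total $4.00, still need 0.0 mg).
Greedy by cheapest-per-mg is optimal for a single linear constraint, so the minimum cost is $4.00.

$4.00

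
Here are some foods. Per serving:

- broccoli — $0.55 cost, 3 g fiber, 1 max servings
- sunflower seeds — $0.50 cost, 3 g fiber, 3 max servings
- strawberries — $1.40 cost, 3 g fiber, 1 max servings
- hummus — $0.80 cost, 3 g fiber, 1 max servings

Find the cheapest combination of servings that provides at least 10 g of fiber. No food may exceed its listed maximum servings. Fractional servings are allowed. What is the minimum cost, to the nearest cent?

Cost per g of fiber: sunflower seeds $0.1667, broccoli $0.1833, hummus $0.2667, strawberries $0.4667.
Take 3 servings of sunflower seeds: +9.0 g fiber for $1.50 (total $1.50, still need 1.0 g).
Take 0.3333 servings of broccoli: +1.0 g fiber for $0.18 (total $1.68, still need 0.0 g).
Greedy by cheapest-per-g is optimal for a single linear constraint, so the minimum cost is $1.68.

$1.68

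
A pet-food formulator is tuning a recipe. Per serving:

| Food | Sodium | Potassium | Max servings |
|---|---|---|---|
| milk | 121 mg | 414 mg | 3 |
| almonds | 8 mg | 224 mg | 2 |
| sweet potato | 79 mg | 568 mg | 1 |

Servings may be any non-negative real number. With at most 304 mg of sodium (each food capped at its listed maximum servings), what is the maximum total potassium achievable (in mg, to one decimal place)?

Potassium per mg sodium: almonds 28, sweet potato 7.19, milk 3.421.
Take 2 servings of almonds: uses 16 mg sodium, +448.0 mg potassium (running total 448.0 mg).
Take 1 serving of sweet potato: uses 79 mg sodium, +568.0 mg potassium (running total 1016.0 mg).
Take 1.727 servings of milk: uses 209 mg sodium, +715.1 mg potassium (running total 1731.1 mg).
Greedy by best ratio exhausts the sodium allowance optimally: 1731.1 mg.

1731.1 mg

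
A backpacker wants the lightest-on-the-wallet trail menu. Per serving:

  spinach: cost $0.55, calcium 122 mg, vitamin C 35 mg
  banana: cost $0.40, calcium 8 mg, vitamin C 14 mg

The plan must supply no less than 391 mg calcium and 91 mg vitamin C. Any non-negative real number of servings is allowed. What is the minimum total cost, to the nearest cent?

$1.76

This is a tiny linear program; its minimum lies at a vertex of the feasible set. List the vertices and price them.
spinach only: max(391/122, 91/35) = 3.205 servings → $1.76.
banana only: max(391/8, 91/14) = 48.88 servings → $19.55.
spinach + banana: the both-tight solution has a negative serving — not a feasible corner.
Cheapest feasible corner: $1.76.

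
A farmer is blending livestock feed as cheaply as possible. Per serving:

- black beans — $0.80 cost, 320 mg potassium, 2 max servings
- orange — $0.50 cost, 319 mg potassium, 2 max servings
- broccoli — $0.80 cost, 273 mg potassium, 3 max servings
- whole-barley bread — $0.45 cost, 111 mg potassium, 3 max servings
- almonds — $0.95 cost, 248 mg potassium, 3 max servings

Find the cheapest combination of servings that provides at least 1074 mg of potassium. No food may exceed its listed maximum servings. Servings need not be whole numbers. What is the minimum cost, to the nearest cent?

Cost per mg of potassium: orange $0.0016, black beans $0.0025, broccoli $0.0029, almonds $0.0038, whole-barley bread $0.0041.
Take 2 servings of orange: +638.0 mg potassium for $1.00 (total $1.00, still need 436.0 mg).
Take 1.363 servings of black beans: +436.0 mg potassium for $1.09 (total $2.09, still need 0.0 mg).
Greedy by cheapest-per-mg is optimal for a single linear constraint, so the minimum cost is $2.09.

$2.09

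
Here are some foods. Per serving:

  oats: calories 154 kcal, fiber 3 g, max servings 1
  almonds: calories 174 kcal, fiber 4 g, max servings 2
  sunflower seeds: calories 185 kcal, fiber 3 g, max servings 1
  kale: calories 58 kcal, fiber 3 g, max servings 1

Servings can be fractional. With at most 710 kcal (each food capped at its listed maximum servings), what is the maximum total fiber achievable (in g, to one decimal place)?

Fiber per kcal: kale 0.05172, almonds 0.02299, oats 0.01948, sunflower seeds 0.01622.
Take 1 serving of kale: uses 58 kcal, +3.0 g fiber (running total 3.0 g).
Take 2 servings of almonds: uses 348 kcal, +8.0 g fiber (running total 11.0 g).
Take 1 serving of oats: uses 154 kcal, +3.0 g fiber (running total 14.0 g).
Take 0.8108 servings of sunflower seeds: uses 150 kcal, +2.4 g fiber (running total 16.4 g).
Greedy by best ratio exhausts the calories allowance optimally: 16.4 g.

16.4 g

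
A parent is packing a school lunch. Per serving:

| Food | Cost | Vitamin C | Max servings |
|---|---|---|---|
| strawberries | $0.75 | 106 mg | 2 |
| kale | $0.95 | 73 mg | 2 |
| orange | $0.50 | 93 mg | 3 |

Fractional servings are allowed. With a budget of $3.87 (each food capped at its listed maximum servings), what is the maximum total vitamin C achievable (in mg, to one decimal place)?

557.9 mg

Vitamin C per dollar: orange 186, strawberries 141.3, kale 76.84.
Take 3 servings of orange: spends $1.50, +279.0 mg vitamin C (running total 279.0 mg).
Take 2 servings of strawberries: spends $1.50, +212.0 mg vitamin C (running total 491.0 mg).
Take 0.9158 servings of kale: spends $0.87, +66.9 mg vitamin C (running total 557.9 mg).
Greedy by best ratio exhausts the cost allowance optimally: 557.9 mg.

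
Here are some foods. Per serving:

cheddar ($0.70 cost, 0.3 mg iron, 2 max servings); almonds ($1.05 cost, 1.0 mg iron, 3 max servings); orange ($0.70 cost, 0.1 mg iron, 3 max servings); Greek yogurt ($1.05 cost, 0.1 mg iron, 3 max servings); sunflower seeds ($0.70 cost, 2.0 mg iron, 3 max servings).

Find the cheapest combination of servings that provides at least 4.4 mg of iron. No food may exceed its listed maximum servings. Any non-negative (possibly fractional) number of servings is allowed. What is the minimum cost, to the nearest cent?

$1.54

Cost per mg of iron: sunflower seeds $0.3500, almonds $1.0500, cheddar $2.3333, orange $7.0000, Greek yogurt $10.5000.
Take 2.2 servings of sunflower seeds: +4.4 mg iron for $1.54 (total $1.54, still need 0.0 mg).
Greedy by cheapest-per-mg is optimal for a single linear constraint, so the minimum cost is $1.54.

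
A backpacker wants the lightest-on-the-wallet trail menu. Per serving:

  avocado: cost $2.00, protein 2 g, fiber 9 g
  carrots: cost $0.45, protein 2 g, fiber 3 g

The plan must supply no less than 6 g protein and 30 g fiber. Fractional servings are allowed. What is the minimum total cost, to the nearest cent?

A basic optimal solution has at most two foods positive. Try each food alone and each pair with both targets met exactly.
avocado only: max(6/2, 30/9) = 3.333 servings → $6.67.
carrots only: max(6/2, 30/3) = 10 servings → $4.50.
avocado + carrots with both targets exact would need a negative amount; discard.
The minimum over all feasible corners is $4.50.

$4.50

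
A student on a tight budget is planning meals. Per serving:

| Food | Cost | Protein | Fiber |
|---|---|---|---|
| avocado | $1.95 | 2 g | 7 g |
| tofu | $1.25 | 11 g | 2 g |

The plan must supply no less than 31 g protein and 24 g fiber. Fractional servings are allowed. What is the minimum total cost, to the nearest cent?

avocado only: max(31/2, 24/7) = 15.5 servings → $30.23.
tofu only: max(31/11, 24/2) = 12 servings → $15.00.
avocado + tofu with both tight: 2.767 servings and 2.315 servings → $8.29.
The minimum over all feasible corners is $8.29.

$8.29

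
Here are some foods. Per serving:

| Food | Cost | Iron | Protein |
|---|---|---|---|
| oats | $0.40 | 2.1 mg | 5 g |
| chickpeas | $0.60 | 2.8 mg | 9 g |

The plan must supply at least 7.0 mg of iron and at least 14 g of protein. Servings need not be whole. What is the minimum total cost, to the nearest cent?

$1.33

A basic optimal solution has at most two foods positive. Try each food alone and each pair with both targets met exactly.
oats only: max(7.0/2.1, 14/5) = 3.333 servings → $1.33.
chickpeas only: max(7.0/2.8, 14/9) = 2.5 servings → $1.50.
oats + chickpeas with both targets exact would need a negative amount; discard.
Cheapest feasible corner: $1.33.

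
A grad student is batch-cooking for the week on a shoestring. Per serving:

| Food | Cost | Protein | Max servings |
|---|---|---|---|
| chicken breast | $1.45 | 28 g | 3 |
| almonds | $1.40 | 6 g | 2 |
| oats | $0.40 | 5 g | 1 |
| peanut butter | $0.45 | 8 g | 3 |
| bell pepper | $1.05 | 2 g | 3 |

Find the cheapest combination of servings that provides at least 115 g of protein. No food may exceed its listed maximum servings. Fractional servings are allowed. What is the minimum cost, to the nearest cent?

Cost per g of protein: chicken breast $0.0518, peanut butter $0.0563, oats $0.0800, almonds $0.2333, bell pepper $0.5250.
Take 3 servings of chicken breast: +84.0 g protein for $4.35 (total $4.35, still need 31.0 g).
Take 3 servings of peanut butter: +24.0 g protein for $1.35 (total $5.70, still need 7.0 g).
Take 1 serving of oats: +5.0 g protein for $0.40 (total $6.10, still need 2.0 g).
Take 0.3333 servings of almonds: +2.0 g protein for $0.47 (total $6.57, still need 0.0 g).
Filling from the cheapest source first is optimal under one linear minimum: $6.57.

$6.57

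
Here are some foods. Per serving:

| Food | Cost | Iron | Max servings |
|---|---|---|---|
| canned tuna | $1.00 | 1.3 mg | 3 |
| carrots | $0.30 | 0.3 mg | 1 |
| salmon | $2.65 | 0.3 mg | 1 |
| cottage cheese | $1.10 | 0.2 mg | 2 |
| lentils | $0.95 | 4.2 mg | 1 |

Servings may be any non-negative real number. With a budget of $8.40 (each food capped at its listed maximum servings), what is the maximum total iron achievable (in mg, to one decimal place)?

Iron per dollar: lentils 4.421, canned tuna 1.3, carrots 1, cottage cheese 0.1818, salmon 0.1132.
Take 1 serving of lentils: spends $0.95, +4.2 mg iron (running total 4.2 mg).
Take 3 servings of canned tuna: spends $3.00, +3.9 mg iron (running total 8.1 mg).
Take 1 serving of carrots: spends $0.30, +0.3 mg iron (running total 8.4 mg).
Take 2 servings of cottage cheese: spends $2.20, +0.4 mg iron (running total 8.8 mg).
Take 0.7358 servings of salmon: spends $1.95, +0.2 mg iron (running total 9.0 mg).
Greedy by best ratio exhausts the cost allowance optimally: 9.0 mg.

9.0 mg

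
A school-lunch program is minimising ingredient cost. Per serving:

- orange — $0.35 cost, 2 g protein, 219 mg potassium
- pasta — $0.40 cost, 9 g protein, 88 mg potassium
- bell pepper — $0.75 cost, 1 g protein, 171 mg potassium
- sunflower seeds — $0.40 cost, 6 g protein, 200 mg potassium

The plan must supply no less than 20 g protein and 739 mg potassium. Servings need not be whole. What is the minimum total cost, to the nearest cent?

An LP optimum is at a vertex; with two nutrient constraints at most two foods are used. Check each candidate.
orange only: max(20/2, 739/219) = 10 servings → $3.50.
pasta only: max(20/9, 739/88) = 8.398 servings → $3.36.
bell pepper only: max(20/1, 739/171) = 20 servings → $15.00.
sunflower seeds only: max(20/6, 739/200) = 3.695 servings → $1.48.
orange + pasta with both tight: 2.725 servings and 1.617 servings → $1.60.
orange + bell pepper: the both-tight solution has a negative serving — not a feasible corner.
orange + sunflower seeds with both tight: 0.4748 servings and 3.175 servings → $1.44.
pasta + bell pepper with both tight: 1.848 servings and 3.371 servings → $3.27.
pasta + sunflower seeds with both targets exact would need a negative amount; discard.
bell pepper + sunflower seeds with both tight: 0.5254 servings and 3.246 servings → $1.69.
So the least-cost plan costs $1.44.

$1.44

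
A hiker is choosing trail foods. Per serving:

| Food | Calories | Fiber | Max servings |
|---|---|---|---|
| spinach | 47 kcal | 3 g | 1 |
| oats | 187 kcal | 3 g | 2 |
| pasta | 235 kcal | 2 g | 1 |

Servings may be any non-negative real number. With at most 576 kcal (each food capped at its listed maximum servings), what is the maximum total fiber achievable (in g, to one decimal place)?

10.3 g

Fiber per kcal: spinach 0.06383, oats 0.01604, pasta 0.008511.
Take 1 serving of spinach: uses 47 kcal, +3.0 g fiber (running total 3.0 g).
Take 2 servings of oats: uses 374 kcal, +6.0 g fiber (running total 9.0 g).
Take 0.6596 servings of pasta: uses 155 kcal, +1.3 g fiber (running total 10.3 g).
Greedy by best ratio exhausts the calories allowance optimally: 10.3 g.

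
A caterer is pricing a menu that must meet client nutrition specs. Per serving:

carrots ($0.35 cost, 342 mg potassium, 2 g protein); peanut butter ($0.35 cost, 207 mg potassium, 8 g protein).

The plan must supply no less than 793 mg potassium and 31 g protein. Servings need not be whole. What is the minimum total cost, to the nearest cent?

With two linear requirements the optimum uses one or two foods; enumerate the corners.
carrots only: max(793/342, 31/2) = 15.5 servings → $5.42.
peanut butter only: max(793/207, 31/8) = 3.875 servings → $1.36.
carrots + peanut butter: intersection lies outside the first quadrant.
So the least-cost plan costs $1.36.

$1.36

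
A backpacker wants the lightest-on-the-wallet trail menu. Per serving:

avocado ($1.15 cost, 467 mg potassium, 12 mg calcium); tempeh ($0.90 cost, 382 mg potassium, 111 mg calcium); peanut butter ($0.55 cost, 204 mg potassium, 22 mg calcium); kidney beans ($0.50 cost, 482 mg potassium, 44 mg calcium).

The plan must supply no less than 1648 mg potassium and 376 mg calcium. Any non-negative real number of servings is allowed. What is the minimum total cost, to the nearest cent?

$3.20

avocado only: max(1648/467, 376/12) = 31.33 servings → $36.03.
tempeh only: max(1648/382, 376/111) = 4.314 servings → $3.88.
peanut butter only: max(1648/204, 376/22) = 17.09 servings → $9.40.
kidney beans only: max(1648/482, 376/44) = 8.545 servings → $4.27.
avocado + tempeh with both tight: 0.8316 servings and 3.297 servings → $3.92.
avocado + peanut butter with both targets exact would need a negative amount; discard.
avocado + kidney beans with both targets exact would need a negative amount; discard.
tempeh + peanut butter with both tight: 2.84 servings and 2.76 servings → $4.07.
tempeh + kidney beans with both tight: 2.963 servings and 1.071 servings → $3.20.
peanut butter + kidney beans: intersection lies outside the first quadrant.
The minimum over all feasible corners is $3.20.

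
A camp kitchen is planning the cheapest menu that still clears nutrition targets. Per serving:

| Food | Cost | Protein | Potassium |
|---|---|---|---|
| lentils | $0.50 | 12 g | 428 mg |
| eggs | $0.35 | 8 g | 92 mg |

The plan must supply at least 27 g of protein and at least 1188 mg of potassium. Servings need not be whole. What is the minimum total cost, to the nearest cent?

$1.39

At the optimum either one food covers both requirements or two foods hit both targets exactly; no other combination can be cheaper.
lentils only: max(27/12, 1188/428) = 2.776 servings → $1.39.
eggs only: max(27/8, 1188/92) = 12.91 servings → $4.52.
lentils + eggs: intersection lies outside the first quadrant.
Cheapest feasible corner: $1.39.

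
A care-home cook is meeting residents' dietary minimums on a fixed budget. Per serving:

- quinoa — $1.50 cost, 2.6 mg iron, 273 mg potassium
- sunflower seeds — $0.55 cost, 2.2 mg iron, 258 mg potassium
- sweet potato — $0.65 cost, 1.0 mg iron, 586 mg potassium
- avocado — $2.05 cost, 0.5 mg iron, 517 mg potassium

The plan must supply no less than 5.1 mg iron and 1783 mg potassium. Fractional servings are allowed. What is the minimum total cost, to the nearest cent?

For a min-cost LP with two ≥-constraints, a basic feasible solution has at most two positive variables.
quinoa only: max(5.1/2.6, 1783/273) = 6.531 servings → $9.80.
sunflower seeds only: max(5.1/2.2, 1783/258) = 6.911 servings → $3.80.
sweet potato only: max(5.1/1.0, 1783/586) = 5.1 servings → $3.31.
avocado only: max(5.1/0.5, 1783/517) = 10.2 servings → $20.91.
quinoa + sunflower seeds: intersection lies outside the first quadrant.
quinoa + sweet potato with both tight: 0.964 servings and 2.594 servings → $3.13.
quinoa + avocado with both tight: 1.445 servings and 2.686 servings → $7.67.
sunflower seeds + sweet potato with both tight: 1.169 servings and 2.528 servings → $2.29.
sunflower seeds + avocado with both tight: 1.731 servings and 2.585 servings → $6.25.
sweet potato + avocado: intersection lies outside the first quadrant.
So the least-cost plan costs $2.29.

$2.29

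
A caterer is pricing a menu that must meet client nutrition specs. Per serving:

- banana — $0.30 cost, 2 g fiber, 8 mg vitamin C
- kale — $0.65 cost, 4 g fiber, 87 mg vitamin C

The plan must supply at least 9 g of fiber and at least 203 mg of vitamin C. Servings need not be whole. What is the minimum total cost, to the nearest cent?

Check every corner: each single food scaled to meet both minima, and each pair solved so both constraints bind.
banana only: max(9/2, 203/8) = 25.38 servings → $7.61.
kale only: max(9/4, 203/87) = 2.333 servings → $1.52.
banana + kale with both targets exact would need a negative amount; discard.
Cheapest feasible corner: $1.52.

$1.52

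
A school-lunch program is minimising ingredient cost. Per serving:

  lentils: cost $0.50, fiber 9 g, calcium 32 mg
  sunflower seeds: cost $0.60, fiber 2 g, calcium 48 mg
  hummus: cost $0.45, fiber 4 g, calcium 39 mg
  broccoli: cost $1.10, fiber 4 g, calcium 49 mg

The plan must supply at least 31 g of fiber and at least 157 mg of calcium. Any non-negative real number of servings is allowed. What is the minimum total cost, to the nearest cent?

$2.15

Two binding constraints pin down two serving amounts, so the optimal mix uses at most two foods. The candidates are each food alone (scaled to the tighter of fiber/calcium) and each pair with both constraints tight.
lentils only: max(31/9, 157/32) = 4.906 servings → $2.45.
sunflower seeds only: max(31/2, 157/48) = 15.5 servings → $9.30.
hummus only: max(31/4, 157/39) = 7.75 servings → $3.49.
broccoli only: max(31/4, 157/49) = 7.75 servings → $8.53.
lentils + sunflower seeds with both tight: 3.19 servings and 1.144 servings → $2.28.
lentils + hummus with both tight: 2.605 servings and 1.888 servings → $2.15.
lentils + broccoli with both tight: 2.847 servings and 1.345 servings → $2.90.
sunflower seeds + hummus: the both-tight solution has a negative serving — not a feasible corner.
sunflower seeds + broccoli: intersection lies outside the first quadrant.
hummus + broccoli with both targets exact would need a negative amount; discard.
The minimum over all feasible corners is $2.15.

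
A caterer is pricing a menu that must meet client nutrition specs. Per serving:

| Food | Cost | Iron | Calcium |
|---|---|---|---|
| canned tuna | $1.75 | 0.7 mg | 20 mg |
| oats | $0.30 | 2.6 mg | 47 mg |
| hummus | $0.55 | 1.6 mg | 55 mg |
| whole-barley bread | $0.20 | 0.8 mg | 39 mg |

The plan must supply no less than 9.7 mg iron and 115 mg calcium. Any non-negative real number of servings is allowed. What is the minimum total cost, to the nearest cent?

canned tuna only: max(9.7/0.7, 115/20) = 13.86 servings → $24.25.
oats only: max(9.7/2.6, 115/47) = 3.731 servings → $1.12.
hummus only: max(9.7/1.6, 115/55) = 6.062 servings → $3.33.
whole-barley bread only: max(9.7/0.8, 115/39) = 12.12 servings → $2.42.
canned tuna + oats: the both-tight solution has a negative serving — not a feasible corner.
canned tuna + hummus: the both-tight solution has a negative serving — not a feasible corner.
canned tuna + whole-barley bread: intersection lies outside the first quadrant.
oats + hummus with both targets exact would need a negative amount; discard.
oats + whole-barley bread with both targets exact would need a negative amount; discard.
hummus + whole-barley bread with both targets exact would need a negative amount; discard.
Cheapest feasible corner: $1.12.

$1.12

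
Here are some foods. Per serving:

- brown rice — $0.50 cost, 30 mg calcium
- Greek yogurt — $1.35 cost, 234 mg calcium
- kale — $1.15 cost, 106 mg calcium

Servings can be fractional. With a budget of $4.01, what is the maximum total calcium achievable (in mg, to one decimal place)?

695.1 mg

Calcium per dollar: Greek yogurt 173.3, kale 92.17, brown rice 60.
With no serving limits, spend the whole cost allowance on Greek yogurt: $4.01 / $1.35 × 234 mg = 695.1 mg.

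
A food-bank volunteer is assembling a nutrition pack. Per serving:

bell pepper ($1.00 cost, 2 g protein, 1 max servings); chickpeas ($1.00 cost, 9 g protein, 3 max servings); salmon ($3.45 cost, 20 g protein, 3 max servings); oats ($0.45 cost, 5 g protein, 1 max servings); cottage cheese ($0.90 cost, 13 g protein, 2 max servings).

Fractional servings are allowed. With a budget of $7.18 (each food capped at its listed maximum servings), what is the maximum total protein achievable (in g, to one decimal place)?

69.2 g

Protein per dollar: cottage cheese 14.44, oats 11.11, chickpeas 9, salmon 5.797, bell pepper 2.
Take 2 servings of cottage cheese: spends $1.80, +26.0 g protein (running total 26.0 g).
Take 1 serving of oats: spends $0.45, +5.0 g protein (running total 31.0 g).
Take 3 servings of chickpeas: spends $3.00, +27.0 g protein (running total 58.0 g).
Take 0.5594 servings of salmon: spends $1.93, +11.2 g protein (running total 69.2 g).
Filling greedily by protein-per-dollar is optimal for one linear limit, giving 69.2 g.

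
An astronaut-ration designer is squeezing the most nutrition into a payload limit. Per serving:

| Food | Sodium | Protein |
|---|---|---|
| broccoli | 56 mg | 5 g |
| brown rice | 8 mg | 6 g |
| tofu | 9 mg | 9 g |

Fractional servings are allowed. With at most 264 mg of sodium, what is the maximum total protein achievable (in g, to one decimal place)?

Protein per mg sodium: tofu 1, brown rice 0.75, broccoli 0.08929.
With no serving limits, spend the whole sodium allowance on tofu: 264 mg / 9 mg × 9 g = 264.0 g.

264.0 g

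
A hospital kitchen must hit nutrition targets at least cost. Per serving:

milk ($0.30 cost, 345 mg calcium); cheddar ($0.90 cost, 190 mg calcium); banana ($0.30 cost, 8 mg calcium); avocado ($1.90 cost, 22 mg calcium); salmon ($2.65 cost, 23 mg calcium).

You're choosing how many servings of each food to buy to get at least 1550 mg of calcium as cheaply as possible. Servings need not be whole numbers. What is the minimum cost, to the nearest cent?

Cost per mg of calcium: milk $0.0009, cheddar $0.0047, banana $0.0375, avocado $0.0864, salmon $0.1152.
With no serving limits, use only milk: 1550 mg / 345 mg = 4.493 servings × $0.30 = $1.35.

$1.35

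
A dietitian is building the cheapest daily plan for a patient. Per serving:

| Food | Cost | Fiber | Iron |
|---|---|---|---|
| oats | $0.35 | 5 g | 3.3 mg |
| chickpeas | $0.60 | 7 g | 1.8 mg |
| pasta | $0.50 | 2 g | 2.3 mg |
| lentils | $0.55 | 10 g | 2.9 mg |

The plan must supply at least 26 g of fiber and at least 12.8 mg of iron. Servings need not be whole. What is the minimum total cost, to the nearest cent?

oats only: max(26/5, 12.8/3.3) = 5.2 servings → $1.82.
chickpeas only: max(26/7, 12.8/1.8) = 7.111 servings → $4.27.
pasta only: max(26/2, 12.8/2.3) = 13 servings → $6.50.
lentils only: max(26/10, 12.8/2.9) = 4.414 servings → $2.43.
oats + chickpeas with both tight: 3.035 servings and 1.546 servings → $1.99.
oats + pasta: the both-tight solution has a negative serving — not a feasible corner.
oats + lentils with both tight: 2.843 servings and 1.178 servings → $1.64.
chickpeas + pasta with both tight: 2.736 servings and 3.424 servings → $3.35.
chickpeas + lentils: intersection lies outside the first quadrant.
pasta + lentils with both tight: 3.058 servings and 1.988 servings → $2.62.
Cheapest feasible corner: $1.64.

$1.64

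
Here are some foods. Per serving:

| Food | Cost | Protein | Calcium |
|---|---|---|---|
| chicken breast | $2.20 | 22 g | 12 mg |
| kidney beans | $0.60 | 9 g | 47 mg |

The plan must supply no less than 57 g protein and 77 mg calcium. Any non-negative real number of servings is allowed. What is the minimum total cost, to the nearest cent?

With two linear requirements the optimum uses one or two foods; enumerate the corners.
chicken breast only: max(57/22, 77/12) = 6.417 servings → $14.12.
kidney beans only: max(57/9, 77/47) = 6.333 servings → $3.80.
chicken breast + kidney beans with both tight: 2.145 servings and 1.091 servings → $5.37.
So the least-cost plan costs $3.80.

$3.80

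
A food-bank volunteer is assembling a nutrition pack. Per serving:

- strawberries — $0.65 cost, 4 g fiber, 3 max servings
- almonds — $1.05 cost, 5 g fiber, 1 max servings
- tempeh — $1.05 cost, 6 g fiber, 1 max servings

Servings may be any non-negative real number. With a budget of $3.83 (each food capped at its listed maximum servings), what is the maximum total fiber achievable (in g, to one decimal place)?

Fiber per dollar: strawberries 6.154, tempeh 5.714, almonds 4.762.
Take 3 servings of strawberries: spends $1.95, +12.0 g fiber (running total 12.0 g).
Take 1 serving of tempeh: spends $1.05, +6.0 g fiber (running total 18.0 g).
Take 0.7905 servings of almonds: spends $0.83, +4.0 g fiber (running total 22.0 g).
Filling greedily by fiber-per-dollar is optimal for one linear limit, giving 22.0 g.

22.0 g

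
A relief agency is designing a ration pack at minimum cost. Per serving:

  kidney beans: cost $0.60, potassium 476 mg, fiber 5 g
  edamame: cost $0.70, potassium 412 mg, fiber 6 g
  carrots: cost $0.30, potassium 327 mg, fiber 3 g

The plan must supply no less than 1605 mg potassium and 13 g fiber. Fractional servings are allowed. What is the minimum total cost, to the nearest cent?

An LP optimum is at a vertex; with two nutrient constraints at most two foods are used. Check each candidate.
kidney beans only: max(1605/476, 13/5) = 3.372 servings → $2.02.
edamame only: max(1605/412, 13/6) = 3.896 servings → $2.73.
carrots only: max(1605/327, 13/3) = 4.908 servings → $1.47.
kidney beans + edamame: the both-tight solution has a negative serving — not a feasible corner.
kidney beans + carrots: intersection lies outside the first quadrant.
edamame + carrots: the both-tight solution has a negative serving — not a feasible corner.
So the least-cost plan costs $1.47.

$1.47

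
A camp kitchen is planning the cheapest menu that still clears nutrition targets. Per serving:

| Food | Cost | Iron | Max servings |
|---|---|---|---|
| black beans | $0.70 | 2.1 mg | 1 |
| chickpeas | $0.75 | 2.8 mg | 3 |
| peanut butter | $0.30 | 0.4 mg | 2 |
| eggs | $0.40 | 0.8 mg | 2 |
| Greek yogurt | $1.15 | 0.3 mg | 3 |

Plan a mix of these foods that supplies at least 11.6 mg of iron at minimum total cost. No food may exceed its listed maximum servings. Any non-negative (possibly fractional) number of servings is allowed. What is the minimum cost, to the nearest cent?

Cost per mg of iron: chickpeas $0.2679, black beans $0.3333, eggs $0.5000, peanut butter $0.7500, Greek yogurt $3.8333.
Take 3 servings of chickpeas: +8.4 mg iron for $2.25 (total $2.25, still need 3.2 mg).
Take 1 serving of black beans: +2.1 mg iron for $0.70 (total $2.95, still need 1.1 mg).
Take 1.375 servings of eggs: +1.1 mg iron for $0.55 (total $3.50, still need 0.0 mg).
Greedy by cheapest-per-mg is optimal for a single linear constraint, so the minimum cost is $3.50.

$3.50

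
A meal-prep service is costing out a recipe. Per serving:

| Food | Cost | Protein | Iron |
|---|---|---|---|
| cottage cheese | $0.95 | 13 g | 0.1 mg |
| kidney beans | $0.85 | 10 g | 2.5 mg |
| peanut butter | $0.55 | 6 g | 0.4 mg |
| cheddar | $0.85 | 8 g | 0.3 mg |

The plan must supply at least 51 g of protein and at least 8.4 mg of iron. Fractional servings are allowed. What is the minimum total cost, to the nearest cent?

At the optimum either one food covers both requirements or two foods hit both targets exactly; no other combination can be cheaper.
cottage cheese only: max(51/13, 8.4/0.1) = 84 servings → $79.80.
kidney beans only: max(51/10, 8.4/2.5) = 5.1 servings → $4.33.
peanut butter only: max(51/6, 8.4/0.4) = 21 servings → $11.55.
cheddar only: max(51/8, 8.4/0.3) = 28 servings → $23.80.
cottage cheese + kidney beans with both tight: 1.381 servings and 3.305 servings → $4.12.
cottage cheese + peanut butter: the both-tight solution has a negative serving — not a feasible corner.
cottage cheese + cheddar: intersection lies outside the first quadrant.
kidney beans + peanut butter with both tight: 2.727 servings and 3.955 servings → $4.49.
kidney beans + cheddar with both tight: 3.053 servings and 2.559 servings → $4.77.
peanut butter + cheddar: intersection lies outside the first quadrant.
So the least-cost plan costs $4.12.

$4.12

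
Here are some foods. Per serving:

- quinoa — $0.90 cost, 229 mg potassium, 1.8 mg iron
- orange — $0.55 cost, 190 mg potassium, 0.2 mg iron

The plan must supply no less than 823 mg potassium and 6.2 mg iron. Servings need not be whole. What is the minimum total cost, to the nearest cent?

With two linear requirements the optimum uses one or two foods; enumerate the corners.
quinoa only: max(823/229, 6.2/1.8) = 3.594 servings → $3.23.
orange only: max(823/190, 6.2/0.2) = 31 servings → $17.05.
quinoa + orange with both tight: 3.421 servings and 0.208 servings → $3.19.
The minimum over all feasible corners is $3.19.

$3.19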